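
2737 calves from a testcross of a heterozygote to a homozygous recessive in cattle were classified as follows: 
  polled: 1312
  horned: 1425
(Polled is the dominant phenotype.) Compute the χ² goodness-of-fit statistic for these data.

A testcross of a heterozygote (Aa × aa) gives a 1:1 phenotypic ratio.
Total ratio parts = 2. Expected numbers out of 2737:
  polled: 2737 × 1/2 = 1368.5
  horned: 2737 × 1/2 = 1368.5
χ² = Σ (O − E)² / E
  polled: (1312 − 1368.5)² / 1368.5 = 2.3327
  horned: (1425 − 1368.5)² / 1368.5 = 2.3327
χ² = 2.3327 + 2.3327 = 4.6654 ≈ 4.665

4.665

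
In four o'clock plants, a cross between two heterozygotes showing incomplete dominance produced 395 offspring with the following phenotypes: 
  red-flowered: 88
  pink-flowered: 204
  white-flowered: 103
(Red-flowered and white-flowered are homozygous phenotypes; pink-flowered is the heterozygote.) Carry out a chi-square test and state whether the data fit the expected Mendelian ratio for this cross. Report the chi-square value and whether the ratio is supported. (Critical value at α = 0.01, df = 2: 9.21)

1.567; consistent

With incomplete dominance, a heterozygote × heterozygote cross gives a 1:2:1 phenotypic ratio.
Expected counts for N = 395 under a 1:2:1 ratio (total parts = 4):
  red-flowered: 395 × 1/4 = 98.75
  pink-flowered: 395 × 2/4 = 197.5
  white-flowered: 395 × 1/4 = 98.75
χ² = Σ (O − E)² / E
  red-flowered: (88 − 98.75)² / 98.75 = 1.1703
  pink-flowered: (204 − 197.5)² / 197.5 = 0.2139
  white-flowered: (103 − 98.75)² / 98.75 = 0.1829
χ² = 1.1703 + 0.2139 + 0.1829 = 1.5671 ≈ 1.567
Degrees of freedom = 3 − 1 = 2; critical value at α = 0.01 is 9.21.
Since 1.567 < 9.21, we fail to reject the null hypothesis — the data are consistent with the 1:2:1 ratio.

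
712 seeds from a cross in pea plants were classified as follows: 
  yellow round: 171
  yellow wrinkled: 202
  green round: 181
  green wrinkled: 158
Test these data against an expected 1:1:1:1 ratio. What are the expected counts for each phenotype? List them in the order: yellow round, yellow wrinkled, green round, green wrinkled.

Expected counts for N = 712 under a 1:1:1:1 ratio (total parts = 4):
  yellow round: 712 × 1/4 = 178
  yellow wrinkled: 712 × 1/4 = 178
  green round: 712 × 1/4 = 178
  green wrinkled: 712 × 1/4 = 178

178, 178, 178, 178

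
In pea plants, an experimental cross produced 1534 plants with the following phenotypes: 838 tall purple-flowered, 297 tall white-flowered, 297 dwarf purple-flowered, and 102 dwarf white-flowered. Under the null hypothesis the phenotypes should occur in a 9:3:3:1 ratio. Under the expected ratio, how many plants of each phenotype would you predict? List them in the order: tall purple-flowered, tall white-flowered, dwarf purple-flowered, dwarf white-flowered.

862.875, 287.625, 287.625, 95.875

Expected counts for N = 1534 under a 9:3:3:1 ratio (total parts = 16):
  tall purple-flowered: 1534 × 9/16 = 862.875
  tall white-flowered: 1534 × 3/16 = 287.625
  dwarf purple-flowered: 1534 × 3/16 = 287.625
  dwarf white-flowered: 1534 × 1/16 = 95.875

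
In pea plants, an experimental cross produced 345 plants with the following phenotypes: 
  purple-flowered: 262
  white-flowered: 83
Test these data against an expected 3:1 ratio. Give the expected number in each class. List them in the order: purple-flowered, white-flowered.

The 3:1 ratio has 4 parts, so with N = 345 the expected counts are:
  purple-flowered: 345 × 3/4 = 258.75
  white-flowered: 345 × 1/4 = 86.25

258.75, 86.25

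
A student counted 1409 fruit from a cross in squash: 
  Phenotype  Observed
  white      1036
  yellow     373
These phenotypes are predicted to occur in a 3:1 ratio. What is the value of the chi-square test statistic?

Total ratio parts = 4. Expected numbers out of 1409:
  white: 1409 × 3/4 = 1056.75
  yellow: 1409 × 1/4 = 352.25
χ² = Σ (O − E)² / E
  white: (1036 − 1056.75)² / 1056.75 = 0.4074
  yellow: (373 − 352.25)² / 352.25 = 1.2223
χ² = 0.4074 + 1.2223 = 1.6297 ≈ 1.630

1.630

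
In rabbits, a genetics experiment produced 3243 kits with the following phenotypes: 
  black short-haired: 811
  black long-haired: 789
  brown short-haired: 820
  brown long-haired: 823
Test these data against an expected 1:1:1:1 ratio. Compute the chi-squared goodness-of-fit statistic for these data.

0.874

The 1:1:1:1 ratio has 4 parts, so with N = 3243 the expected counts are:
  black short-haired: 3243 × 1/4 = 810.75
  black long-haired: 3243 × 1/4 = 810.75
  brown short-haired: 3243 × 1/4 = 810.75
  brown long-haired: 3243 × 1/4 = 810.75
χ² = Σ (O − E)² / E
  black short-haired: (811 − 810.75)² / 810.75 = 0.0001
  black long-haired: (789 − 810.75)² / 810.75 = 0.5835
  brown short-haired: (820 − 810.75)² / 810.75 = 0.1055
  brown long-haired: (823 − 810.75)² / 810.75 = 0.1851
χ² = 0.0001 + 0.5835 + 0.1055 + 0.1851 = 0.8742 ≈ 0.874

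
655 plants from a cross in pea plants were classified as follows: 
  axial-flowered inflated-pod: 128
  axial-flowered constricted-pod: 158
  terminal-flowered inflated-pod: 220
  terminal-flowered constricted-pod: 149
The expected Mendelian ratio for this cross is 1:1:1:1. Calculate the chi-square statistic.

Expected counts for N = 655 under a 1:1:1:1 ratio (total parts = 4):
  axial-flowered inflated-pod: 655 × 1/4 = 163.75
  axial-flowered constricted-pod: 655 × 1/4 = 163.75
  terminal-flowered inflated-pod: 655 × 1/4 = 163.75
  terminal-flowered constricted-pod: 655 × 1/4 = 163.75
χ² = Σ (O − E)² / E
  axial-flowered inflated-pod: (128 − 163.75)² / 163.75 = 7.8050
  axial-flowered constricted-pod: (158 − 163.75)² / 163.75 = 0.2019
  terminal-flowered inflated-pod: (220 − 163.75)² / 163.75 = 19.3225
  terminal-flowered constricted-pod: (149 − 163.75)² / 163.75 = 1.3286
χ² = 7.8050 + 0.2019 + 19.3225 + 1.3286 = 28.658

28.658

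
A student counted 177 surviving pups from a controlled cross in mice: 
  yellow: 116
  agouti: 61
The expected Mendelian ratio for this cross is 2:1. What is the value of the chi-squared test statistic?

Expected counts for N = 177 under a 2:1 ratio (total parts = 3):
  yellow: 177 × 2/3 = 118
  agouti: 177 × 1/3 = 59
χ² = Σ (O − E)² / E
  yellow: (116 − 118)² / 118 = 0.0339
  agouti: (61 − 59)² / 59 = 0.0678
χ² = 0.0339 + 0.0678 = 0.1017 ≈ 0.102

0.102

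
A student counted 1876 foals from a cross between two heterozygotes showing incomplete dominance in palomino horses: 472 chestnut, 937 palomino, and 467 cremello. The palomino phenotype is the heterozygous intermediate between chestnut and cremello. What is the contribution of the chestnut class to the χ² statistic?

With incomplete dominance, a heterozygote × heterozygote cross gives a 1:2:1 phenotypic ratio.
Expected counts for N = 1876 under a 1:2:1 ratio (total parts = 4):
  chestnut: 1876 × 1/4 = 469
  palomino: 1876 × 2/4 = 938
  cremello: 1876 × 1/4 = 469
Contribution of chestnut: (472 − 469)² / 469 = 0.0192

0.019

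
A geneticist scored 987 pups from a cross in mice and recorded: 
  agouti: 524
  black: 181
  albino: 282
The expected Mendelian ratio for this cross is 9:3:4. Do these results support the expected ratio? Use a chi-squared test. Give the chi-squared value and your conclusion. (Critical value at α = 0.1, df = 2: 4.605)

6.877; not consistent

Expected counts for N = 987 under a 9:3:4 ratio (total parts = 16):
  agouti: 987 × 9/16 = 555.1875
  black: 987 × 3/16 = 185.0625
  albino: 987 × 4/16 = 246.75
χ² = Σ (O − E)² / E
  agouti: (524 − 555.1875)² / 555.1875 = 1.7519
  black: (181 − 185.0625)² / 185.0625 = 0.0892
  albino: (282 − 246.75)² / 246.75 = 5.0357
χ² = 1.7519 + 0.0892 + 5.0357 = 6.8768 ≈ 6.877
Degrees of freedom = 3 − 1 = 2; critical value at α = 0.1 is 4.605.
Since 6.877 > 4.605, we reject the null hypothesis — the data do not fit the 9:3:4 ratio.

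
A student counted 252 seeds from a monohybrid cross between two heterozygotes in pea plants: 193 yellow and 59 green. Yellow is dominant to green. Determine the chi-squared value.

For a monohybrid cross between heterozygotes with complete dominance, the expected phenotypic ratio is 3:1.
Total ratio parts = 4. Expected numbers out of 252:
  yellow: 252 × 3/4 = 189
  green: 252 × 1/4 = 63
χ² = Σ (O − E)² / E
  yellow: (193 − 189)² / 189 = 0.0847
  green: (59 − 63)² / 63 = 0.2540
χ² = 0.0847 + 0.2540 = 0.3387 ≈ 0.339

0.339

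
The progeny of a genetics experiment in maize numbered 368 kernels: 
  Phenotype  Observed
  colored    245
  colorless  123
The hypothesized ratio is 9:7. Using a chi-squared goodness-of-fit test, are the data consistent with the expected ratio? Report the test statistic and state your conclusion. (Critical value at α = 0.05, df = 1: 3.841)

Expected counts for N = 368 under a 9:7 ratio (total parts = 16):
  colored: 368 × 9/16 = 207
  colorless: 368 × 7/16 = 161
χ² = Σ (O − E)² / E
  colored: (245 − 207)² / 207 = 6.9758
  colorless: (123 − 161)² / 161 = 8.9689
χ² = 6.9758 + 8.9689 = 15.9447 ≈ 15.945
Degrees of freedom = 2 − 1 = 1; critical value at α = 0.05 is 3.841.
Since 15.945 > 3.841, we reject the null hypothesis — the data do not fit the 9:7 ratio.

15.945; not consistent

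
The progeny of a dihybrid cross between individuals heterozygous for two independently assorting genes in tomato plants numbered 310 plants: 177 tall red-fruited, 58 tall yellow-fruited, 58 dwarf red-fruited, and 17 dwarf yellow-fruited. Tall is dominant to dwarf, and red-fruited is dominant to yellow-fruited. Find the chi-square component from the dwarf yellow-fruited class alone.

0.291

A dihybrid F₂ with independent assortment and complete dominance at both loci gives a 9:3:3:1 phenotypic ratio.
The 9:3:3:1 ratio has 16 parts, so with N = 310 the expected counts are:
  tall red-fruited: 310 × 9/16 = 174.375
  tall yellow-fruited: 310 × 3/16 = 58.125
  dwarf red-fruited: 310 × 3/16 = 58.125
  dwarf yellow-fruited: 310 × 1/16 = 19.375
Contribution of dwarf yellow-fruited: (17 − 19.375)² / 19.375 = 0.2911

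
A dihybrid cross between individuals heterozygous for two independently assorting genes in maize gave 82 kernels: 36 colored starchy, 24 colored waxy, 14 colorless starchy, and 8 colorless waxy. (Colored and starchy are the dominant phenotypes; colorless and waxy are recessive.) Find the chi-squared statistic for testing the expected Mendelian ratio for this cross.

8.797

A dihybrid F₂ with independent assortment and complete dominance at both loci gives a 9:3:3:1 phenotypic ratio.
Under the 9:3:3:1 hypothesis (Σ ratio = 16, N = 82):
  colored starchy: 82 × 9/16 = 46.125
  colored waxy: 82 × 3/16 = 15.375
  colorless starchy: 82 × 3/16 = 15.375
  colorless waxy: 82 × 1/16 = 5.125
χ² = Σ (O − E)² / E
  colored starchy: (36 − 46.125)² / 46.125 = 2.2226
  colored waxy: (24 − 15.375)² / 15.375 = 4.8384
  colorless starchy: (14 − 15.375)² / 15.375 = 0.1230
  colorless waxy: (8 − 5.125)² / 5.125 = 1.6128
χ² = 2.2226 + 4.8384 + 0.1230 + 1.6128 = 8.7968 ≈ 8.797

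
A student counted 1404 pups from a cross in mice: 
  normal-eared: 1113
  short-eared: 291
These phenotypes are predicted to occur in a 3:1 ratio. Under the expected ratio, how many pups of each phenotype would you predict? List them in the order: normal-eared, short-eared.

Under the 3:1 hypothesis (Σ ratio = 4, N = 1404):
  normal-eared: 1404 × 3/4 = 1053
  short-eared: 1404 × 1/4 = 351

1053, 351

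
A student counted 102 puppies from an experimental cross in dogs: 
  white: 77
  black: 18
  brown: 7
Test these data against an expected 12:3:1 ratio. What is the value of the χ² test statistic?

Under the 12:3:1 hypothesis (Σ ratio = 16, N = 102):
  white: 102 × 12/16 = 76.5
  black: 102 × 3/16 = 19.125
  brown: 102 × 1/16 = 6.375
χ² = Σ (O − E)² / E
  white: (77 − 76.5)² / 76.5 = 0.0033
  black: (18 − 19.125)² / 19.125 = 0.0662
  brown: (7 − 6.375)² / 6.375 = 0.0613
χ² = 0.0033 + 0.0662 + 0.0613 = 0.1308 ≈ 0.131

0.131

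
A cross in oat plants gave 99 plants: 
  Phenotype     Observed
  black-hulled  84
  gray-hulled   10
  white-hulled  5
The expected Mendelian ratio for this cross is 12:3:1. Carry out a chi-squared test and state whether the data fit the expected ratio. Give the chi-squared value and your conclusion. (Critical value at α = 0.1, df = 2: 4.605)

Expected counts for N = 99 under a 12:3:1 ratio (total parts = 16):
  black-hulled: 99 × 12/16 = 74.25
  gray-hulled: 99 × 3/16 = 18.5625
  white-hulled: 99 × 1/16 = 6.1875
χ² = Σ (O − E)² / E
  black-hulled: (84 − 74.25)² / 74.25 = 1.2803
  gray-hulled: (10 − 18.5625)² / 18.5625 = 3.9497
  white-hulled: (5 − 6.1875)² / 6.1875 = 0.2279
χ² = 1.2803 + 3.9497 + 0.2279 = 5.4579 ≈ 5.458
Degrees of freedom = 3 − 1 = 2; critical value at α = 0.1 is 4.605.
Since 5.458 > 4.605, we reject the null hypothesis — the data do not fit the 12:3:1 ratio.

5.458; not consistent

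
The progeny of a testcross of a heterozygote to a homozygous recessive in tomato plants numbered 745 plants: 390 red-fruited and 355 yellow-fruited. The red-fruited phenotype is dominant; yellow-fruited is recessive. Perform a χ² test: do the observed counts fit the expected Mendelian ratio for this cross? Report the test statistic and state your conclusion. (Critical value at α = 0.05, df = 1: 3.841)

A testcross of a heterozygote (Aa × aa) gives a 1:1 phenotypic ratio.
Under the 1:1 hypothesis (Σ ratio = 2, N = 745):
  red-fruited: 745 × 1/2 = 372.5
  yellow-fruited: 745 × 1/2 = 372.5
χ² = Σ (O − E)² / E
  red-fruited: (390 − 372.5)² / 372.5 = 0.8221
  yellow-fruited: (355 − 372.5)² / 372.5 = 0.8221
χ² = 0.8221 + 0.8221 = 1.6442 ≈ 1.644
Degrees of freedom = 2 − 1 = 1; critical value at α = 0.05 is 3.841.
Since 1.644 < 3.841, we fail to reject the null hypothesis — the data are consistent with the 1:1 ratio.

1.644; consistent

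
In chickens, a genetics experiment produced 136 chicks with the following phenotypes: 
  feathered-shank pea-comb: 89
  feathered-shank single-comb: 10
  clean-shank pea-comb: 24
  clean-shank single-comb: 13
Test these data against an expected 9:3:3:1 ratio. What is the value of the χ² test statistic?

Expected counts for N = 136 under a 9:3:3:1 ratio (total parts = 16):
  feathered-shank pea-comb: 136 × 9/16 = 76.5
  feathered-shank single-comb: 136 × 3/16 = 25.5
  clean-shank pea-comb: 136 × 3/16 = 25.5
  clean-shank single-comb: 136 × 1/16 = 8.5
χ² = Σ (O − E)² / E
  feathered-shank pea-comb: (89 − 76.5)² / 76.5 = 2.0425
  feathered-shank single-comb: (10 − 25.5)² / 25.5 = 9.4216
  clean-shank pea-comb: (24 − 25.5)² / 25.5 = 0.0882
  clean-shank single-comb: (13 − 8.5)² / 8.5 = 2.3824
χ² = 2.0425 + 9.4216 + 0.0882 + 2.3824 = 13.9347 ≈ 13.935

13.935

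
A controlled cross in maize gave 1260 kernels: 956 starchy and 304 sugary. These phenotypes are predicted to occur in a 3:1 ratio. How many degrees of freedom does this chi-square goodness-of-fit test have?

A goodness-of-fit test with 2 phenotype classes has df = 2 − 1 = 1.

1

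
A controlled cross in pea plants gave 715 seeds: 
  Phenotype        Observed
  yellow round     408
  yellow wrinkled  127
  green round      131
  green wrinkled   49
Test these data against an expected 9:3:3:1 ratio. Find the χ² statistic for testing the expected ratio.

0.942

The 9:3:3:1 ratio has 16 parts, so with N = 715 the expected counts are:
  yellow round: 715 × 9/16 = 402.1875
  yellow wrinkled: 715 × 3/16 = 134.0625
  green round: 715 × 3/16 = 134.0625
  green wrinkled: 715 × 1/16 = 44.6875
χ² = Σ (O − E)² / E
  yellow round: (408 − 402.1875)² / 402.1875 = 0.0840
  yellow wrinkled: (127 − 134.0625)² / 134.0625 = 0.3721
  green round: (131 − 134.0625)² / 134.0625 = 0.0700
  green wrinkled: (49 − 44.6875)² / 44.6875 = 0.4162
χ² = 0.0840 + 0.3721 + 0.0700 + 0.4162 = 0.9423 ≈ 0.942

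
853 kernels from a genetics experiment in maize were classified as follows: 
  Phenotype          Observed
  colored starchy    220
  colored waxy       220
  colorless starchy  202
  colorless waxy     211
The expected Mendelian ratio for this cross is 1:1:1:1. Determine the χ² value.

1.045

Total ratio parts = 4. Expected numbers out of 853:
  colored starchy: 853 × 1/4 = 213.25
  colored waxy: 853 × 1/4 = 213.25
  colorless starchy: 853 × 1/4 = 213.25
  colorless waxy: 853 × 1/4 = 213.25
χ² = Σ (O − E)² / E
  colored starchy: (220 − 213.25)² / 213.25 = 0.2137
  colored waxy: (220 − 213.25)² / 213.25 = 0.2137
  colorless starchy: (202 − 213.25)² / 213.25 = 0.5935
  colorless waxy: (211 − 213.25)² / 213.25 = 0.0237
χ² = 0.2137 + 0.2137 + 0.5935 + 0.0237 = 1.0446 ≈ 1.045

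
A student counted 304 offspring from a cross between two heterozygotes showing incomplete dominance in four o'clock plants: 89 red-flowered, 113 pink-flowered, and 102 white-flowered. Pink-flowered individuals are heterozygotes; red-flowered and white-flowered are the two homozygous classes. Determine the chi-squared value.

With incomplete dominance, a heterozygote × heterozygote cross gives a 1:2:1 phenotypic ratio.
Total ratio parts = 4. Expected numbers out of 304:
  red-flowered: 304 × 1/4 = 76
  pink-flowered: 304 × 2/4 = 152
  white-flowered: 304 × 1/4 = 76
χ² = Σ (O − E)² / E
  red-flowered: (89 − 76)² / 76 = 2.2237
  pink-flowered: (113 − 152)² / 152 = 10.0066
  white-flowered: (102 − 76)² / 76 = 8.8947
χ² = 2.2237 + 10.0066 + 8.8947 = 21.125

21.125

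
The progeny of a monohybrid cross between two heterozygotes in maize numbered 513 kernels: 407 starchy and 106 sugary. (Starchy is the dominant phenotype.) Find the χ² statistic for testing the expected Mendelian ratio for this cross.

5.147

For a monohybrid cross between heterozygotes with complete dominance, the expected phenotypic ratio is 3:1.
Expected counts for N = 513 under a 3:1 ratio (total parts = 4):
  starchy: 513 × 3/4 = 384.75
  sugary: 513 × 1/4 = 128.25
χ² = Σ (O − E)² / E
  starchy: (407 − 384.75)² / 384.75 = 1.2867
  sugary: (106 − 128.25)² / 128.25 = 3.8601
χ² = 1.2867 + 3.8601 = 5.1468 ≈ 5.147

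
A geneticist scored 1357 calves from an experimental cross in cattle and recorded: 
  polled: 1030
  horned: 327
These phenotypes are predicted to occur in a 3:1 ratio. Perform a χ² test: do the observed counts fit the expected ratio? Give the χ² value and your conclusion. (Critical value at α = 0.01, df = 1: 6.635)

0.590; consistent

Under the 3:1 hypothesis (Σ ratio = 4, N = 1357):
  polled: 1357 × 3/4 = 1017.75
  horned: 1357 × 1/4 = 339.25
χ² = Σ (O − E)² / E
  polled: (1030 − 1017.75)² / 1017.75 = 0.1474
  horned: (327 − 339.25)² / 339.25 = 0.4423
χ² = 0.1474 + 0.4423 = 0.5897 ≈ 0.590
Degrees of freedom = 2 − 1 = 1; critical value at α = 0.01 is 6.635.
Since 0.590 < 6.635, we fail to reject the null hypothesis — the data are consistent with the 3:1 ratio.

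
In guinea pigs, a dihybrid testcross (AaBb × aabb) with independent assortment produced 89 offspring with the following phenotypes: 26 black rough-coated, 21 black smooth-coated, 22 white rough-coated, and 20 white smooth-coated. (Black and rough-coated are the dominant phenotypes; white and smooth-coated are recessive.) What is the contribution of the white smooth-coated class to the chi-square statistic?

0.228

A dihybrid testcross with independent assortment gives a 1:1:1:1 ratio.
The 1:1:1:1 ratio has 4 parts, so with N = 89 the expected counts are:
  black rough-coated: 89 × 1/4 = 22.25
  black smooth-coated: 89 × 1/4 = 22.25
  white rough-coated: 89 × 1/4 = 22.25
  white smooth-coated: 89 × 1/4 = 22.25
Contribution of white smooth-coated: (20 − 22.25)² / 22.25 = 0.2275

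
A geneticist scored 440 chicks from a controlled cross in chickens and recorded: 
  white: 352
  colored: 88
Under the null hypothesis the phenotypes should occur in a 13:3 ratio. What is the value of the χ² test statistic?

The 13:3 ratio has 16 parts, so with N = 440 the expected counts are:
  white: 440 × 13/16 = 357.5
  colored: 440 × 3/16 = 82.5
χ² = Σ (O − E)² / E
  white: (352 − 357.5)² / 357.5 = 0.0846
  colored: (88 − 82.5)² / 82.5 = 0.3667
χ² = 0.0846 + 0.3667 = 0.4513 ≈ 0.451

0.451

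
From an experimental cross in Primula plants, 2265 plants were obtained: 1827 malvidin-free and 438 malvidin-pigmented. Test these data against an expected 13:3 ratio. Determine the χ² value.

Expected counts for N = 2265 under a 13:3 ratio (total parts = 16):
  malvidin-free: 2265 × 13/16 = 1840.3125
  malvidin-pigmented: 2265 × 3/16 = 424.6875
χ² = Σ (O − E)² / E
  malvidin-free: (1827 − 1840.3125)² / 1840.3125 = 0.0963
  malvidin-pigmented: (438 − 424.6875)² / 424.6875 = 0.4173
χ² = 0.0963 + 0.4173 = 0.5136 ≈ 0.514

0.514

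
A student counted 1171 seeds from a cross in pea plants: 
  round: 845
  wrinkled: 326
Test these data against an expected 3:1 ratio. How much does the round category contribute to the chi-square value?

Expected counts for N = 1171 under a 3:1 ratio (total parts = 4):
  round: 1171 × 3/4 = 878.25
  wrinkled: 1171 × 1/4 = 292.75
Contribution of round: (845 − 878.25)² / 878.25 = 1.2588

1.259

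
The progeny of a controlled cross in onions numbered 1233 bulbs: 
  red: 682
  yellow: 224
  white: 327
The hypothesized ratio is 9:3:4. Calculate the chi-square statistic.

Total ratio parts = 16. Expected numbers out of 1233:
  red: 1233 × 9/16 = 693.5625
  yellow: 1233 × 3/16 = 231.1875
  white: 1233 × 4/16 = 308.25
χ² = Σ (O − E)² / E
  red: (682 − 693.5625)² / 693.5625 = 0.1928
  yellow: (224 − 231.1875)² / 231.1875 = 0.2235
  white: (327 − 308.25)² / 308.25 = 1.1405
χ² = 0.1928 + 0.2235 + 1.1405 = 1.5568 ≈ 1.557

1.557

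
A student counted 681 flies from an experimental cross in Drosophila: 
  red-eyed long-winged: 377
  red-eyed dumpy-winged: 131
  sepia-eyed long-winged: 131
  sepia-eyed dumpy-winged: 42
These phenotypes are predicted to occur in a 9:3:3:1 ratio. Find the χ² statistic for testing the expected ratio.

0.275

Expected counts for N = 681 under a 9:3:3:1 ratio (total parts = 16):
  red-eyed long-winged: 681 × 9/16 = 383.0625
  red-eyed dumpy-winged: 681 × 3/16 = 127.6875
  sepia-eyed long-winged: 681 × 3/16 = 127.6875
  sepia-eyed dumpy-winged: 681 × 1/16 = 42.5625
χ² = Σ (O − E)² / E
  red-eyed long-winged: (377 − 383.0625)² / 383.0625 = 0.0959
  red-eyed dumpy-winged: (131 − 127.6875)² / 127.6875 = 0.0859
  sepia-eyed long-winged: (131 − 127.6875)² / 127.6875 = 0.0859
  sepia-eyed dumpy-winged: (42 − 42.5625)² / 42.5625 = 0.0074
χ² = 0.0959 + 0.0859 + 0.0859 + 0.0074 = 0.2751 ≈ 0.275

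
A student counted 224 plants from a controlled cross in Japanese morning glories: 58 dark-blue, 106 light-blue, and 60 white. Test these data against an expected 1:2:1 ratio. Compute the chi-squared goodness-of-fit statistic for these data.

0.679

The 1:2:1 ratio has 4 parts, so with N = 224 the expected counts are:
  dark-blue: 224 × 1/4 = 56
  light-blue: 224 × 2/4 = 112
  white: 224 × 1/4 = 56
χ² = Σ (O − E)² / E
  dark-blue: (58 − 56)² / 56 = 0.0714
  light-blue: (106 − 112)² / 112 = 0.3214
  white: (60 − 56)² / 56 = 0.2857
χ² = 0.0714 + 0.3214 + 0.2857 = 0.6785 ≈ 0.679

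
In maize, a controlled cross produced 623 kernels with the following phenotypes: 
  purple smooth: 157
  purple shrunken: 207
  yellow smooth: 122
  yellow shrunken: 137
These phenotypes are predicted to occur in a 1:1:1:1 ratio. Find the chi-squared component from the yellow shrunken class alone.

Expected counts for N = 623 under a 1:1:1:1 ratio (total parts = 4):
  purple smooth: 623 × 1/4 = 155.75
  purple shrunken: 623 × 1/4 = 155.75
  yellow smooth: 623 × 1/4 = 155.75
  yellow shrunken: 623 × 1/4 = 155.75
Contribution of yellow shrunken: (137 − 155.75)² / 155.75 = 2.2572

2.257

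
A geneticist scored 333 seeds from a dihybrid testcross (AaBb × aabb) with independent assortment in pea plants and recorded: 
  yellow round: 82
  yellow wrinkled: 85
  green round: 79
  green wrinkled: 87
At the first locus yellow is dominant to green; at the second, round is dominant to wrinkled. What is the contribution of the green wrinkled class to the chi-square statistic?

0.169

A dihybrid testcross with independent assortment gives a 1:1:1:1 ratio.
The 1:1:1:1 ratio has 4 parts, so with N = 333 the expected counts are:
  yellow round: 333 × 1/4 = 83.25
  yellow wrinkled: 333 × 1/4 = 83.25
  green round: 333 × 1/4 = 83.25
  green wrinkled: 333 × 1/4 = 83.25
Contribution of green wrinkled: (87 − 83.25)² / 83.25 = 0.1689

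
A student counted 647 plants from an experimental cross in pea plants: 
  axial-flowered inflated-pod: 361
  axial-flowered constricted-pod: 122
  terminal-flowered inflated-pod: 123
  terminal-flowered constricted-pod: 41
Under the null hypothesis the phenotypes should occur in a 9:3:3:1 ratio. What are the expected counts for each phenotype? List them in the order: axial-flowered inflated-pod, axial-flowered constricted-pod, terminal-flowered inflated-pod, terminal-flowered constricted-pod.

363.9375, 121.3125, 121.3125, 40.4375

Under the 9:3:3:1 hypothesis (Σ ratio = 16, N = 647):
  axial-flowered inflated-pod: 647 × 9/16 = 363.9375
  axial-flowered constricted-pod: 647 × 3/16 = 121.3125
  terminal-flowered inflated-pod: 647 × 3/16 = 121.3125
  terminal-flowered constricted-pod: 647 × 1/16 = 40.4375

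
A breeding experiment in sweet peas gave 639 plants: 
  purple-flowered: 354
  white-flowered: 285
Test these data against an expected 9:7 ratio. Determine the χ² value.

Expected counts for N = 639 under a 9:7 ratio (total parts = 16):
  purple-flowered: 639 × 9/16 = 359.4375
  white-flowered: 639 × 7/16 = 279.5625
χ² = Σ (O − E)² / E
  purple-flowered: (354 − 359.4375)² / 359.4375 = 0.0823
  white-flowered: (285 − 279.5625)² / 279.5625 = 0.1058
χ² = 0.0823 + 0.1058 = 0.1881 ≈ 0.188

0.188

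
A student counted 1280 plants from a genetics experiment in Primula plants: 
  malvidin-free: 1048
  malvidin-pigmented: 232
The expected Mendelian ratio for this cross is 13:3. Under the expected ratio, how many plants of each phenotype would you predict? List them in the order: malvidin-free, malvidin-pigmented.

1040, 240

Total ratio parts = 16. Expected numbers out of 1280:
  malvidin-free: 1280 × 13/16 = 1040
  malvidin-pigmented: 1280 × 3/16 = 240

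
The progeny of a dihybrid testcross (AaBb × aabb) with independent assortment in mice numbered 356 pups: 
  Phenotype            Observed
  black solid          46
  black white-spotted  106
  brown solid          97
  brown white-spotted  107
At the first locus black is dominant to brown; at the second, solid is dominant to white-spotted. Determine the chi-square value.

A dihybrid testcross with independent assortment gives a 1:1:1:1 ratio.
Expected counts for N = 356 under a 1:1:1:1 ratio (total parts = 4):
  black solid: 356 × 1/4 = 89
  black white-spotted: 356 × 1/4 = 89
  brown solid: 356 × 1/4 = 89
  brown white-spotted: 356 × 1/4 = 89
χ² = Σ (O − E)² / E
  black solid: (46 − 89)² / 89 = 20.7753
  black white-spotted: (106 − 89)² / 89 = 3.2472
  brown solid: (97 − 89)² / 89 = 0.7191
  brown white-spotted: (107 − 89)² / 89 = 3.6404
χ² = 20.7753 + 3.2472 + 0.7191 + 3.6404 = 28.382

28.382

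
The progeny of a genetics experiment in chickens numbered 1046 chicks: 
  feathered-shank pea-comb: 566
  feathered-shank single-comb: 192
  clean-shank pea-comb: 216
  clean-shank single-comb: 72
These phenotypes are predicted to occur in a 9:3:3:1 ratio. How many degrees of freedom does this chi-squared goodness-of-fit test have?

A goodness-of-fit test with 4 phenotype classes has df = 4 − 1 = 3.

3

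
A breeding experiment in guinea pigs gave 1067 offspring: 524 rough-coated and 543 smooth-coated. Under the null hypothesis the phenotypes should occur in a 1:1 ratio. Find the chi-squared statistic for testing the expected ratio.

Total ratio parts = 2. Expected numbers out of 1067:
  rough-coated: 1067 × 1/2 = 533.5
  smooth-coated: 1067 × 1/2 = 533.5
χ² = Σ (O − E)² / E
  rough-coated: (524 − 533.5)² / 533.5 = 0.1692
  smooth-coated: (543 − 533.5)² / 533.5 = 0.1692
χ² = 0.1692 + 0.1692 = 0.3384 ≈ 0.338

0.338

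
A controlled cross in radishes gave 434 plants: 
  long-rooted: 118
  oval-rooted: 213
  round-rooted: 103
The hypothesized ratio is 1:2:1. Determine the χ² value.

1.184

Expected counts for N = 434 under a 1:2:1 ratio (total parts = 4):
  long-rooted: 434 × 1/4 = 108.5
  oval-rooted: 434 × 2/4 = 217
  round-rooted: 434 × 1/4 = 108.5
χ² = Σ (O − E)² / E
  long-rooted: (118 − 108.5)² / 108.5 = 0.8318
  oval-rooted: (213 − 217)² / 217 = 0.0737
  round-rooted: (103 − 108.5)² / 108.5 = 0.2788
χ² = 0.8318 + 0.0737 + 0.2788 = 1.1843 ≈ 1.184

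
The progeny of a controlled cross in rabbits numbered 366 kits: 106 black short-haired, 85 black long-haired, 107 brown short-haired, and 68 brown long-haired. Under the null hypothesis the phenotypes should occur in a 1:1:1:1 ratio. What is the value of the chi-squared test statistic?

The 1:1:1:1 ratio has 4 parts, so with N = 366 the expected counts are:
  black short-haired: 366 × 1/4 = 91.5
  black long-haired: 366 × 1/4 = 91.5
  brown short-haired: 366 × 1/4 = 91.5
  brown long-haired: 366 × 1/4 = 91.5
χ² = Σ (O − E)² / E
  black short-haired: (106 − 91.5)² / 91.5 = 2.2978
  black long-haired: (85 − 91.5)² / 91.5 = 0.4617
  brown short-haired: (107 − 91.5)² / 91.5 = 2.6257
  brown long-haired: (68 − 91.5)² / 91.5 = 6.0355
χ² = 2.2978 + 0.4617 + 2.6257 + 6.0355 = 11.4207 ≈ 11.421

11.421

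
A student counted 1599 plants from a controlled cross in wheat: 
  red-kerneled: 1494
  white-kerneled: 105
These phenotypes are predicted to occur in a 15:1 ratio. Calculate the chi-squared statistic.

Total ratio parts = 16. Expected numbers out of 1599:
  red-kerneled: 1599 × 15/16 = 1499.0625
  white-kerneled: 1599 × 1/16 = 99.9375
χ² = Σ (O − E)² / E
  red-kerneled: (1494 − 1499.0625)² / 1499.0625 = 0.0171
  white-kerneled: (105 − 99.9375)² / 99.9375 = 0.2564
χ² = 0.0171 + 0.2564 = 0.2735 ≈ 0.274

0.274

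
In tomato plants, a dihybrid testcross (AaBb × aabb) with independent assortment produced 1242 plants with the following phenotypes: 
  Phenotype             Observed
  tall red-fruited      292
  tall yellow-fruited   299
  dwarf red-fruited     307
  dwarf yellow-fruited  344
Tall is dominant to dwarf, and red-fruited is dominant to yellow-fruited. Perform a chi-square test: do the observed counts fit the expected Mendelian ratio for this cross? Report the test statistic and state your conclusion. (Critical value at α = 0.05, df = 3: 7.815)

5.182; consistent

A dihybrid testcross with independent assortment gives a 1:1:1:1 ratio.
Under the 1:1:1:1 hypothesis (Σ ratio = 4, N = 1242):
  tall red-fruited: 1242 × 1/4 = 310.5
  tall yellow-fruited: 1242 × 1/4 = 310.5
  dwarf red-fruited: 1242 × 1/4 = 310.5
  dwarf yellow-fruited: 1242 × 1/4 = 310.5
χ² = Σ (O − E)² / E
  tall red-fruited: (292 − 310.5)² / 310.5 = 1.1023
  tall yellow-fruited: (299 − 310.5)² / 310.5 = 0.4259
  dwarf red-fruited: (307 − 310.5)² / 310.5 = 0.0395
  dwarf yellow-fruited: (344 − 310.5)² / 310.5 = 3.6143
χ² = 1.1023 + 0.4259 + 0.0395 + 3.6143 = 5.182
Degrees of freedom = 4 − 1 = 3; critical value at α = 0.05 is 7.815.
Since 5.182 < 7.815, we fail to reject the null hypothesis — the data are consistent with the 1:1:1:1 ratio.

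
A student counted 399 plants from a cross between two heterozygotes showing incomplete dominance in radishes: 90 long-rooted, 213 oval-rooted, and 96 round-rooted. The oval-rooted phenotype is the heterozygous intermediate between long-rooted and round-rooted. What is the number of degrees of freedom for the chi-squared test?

With incomplete dominance, a heterozygote × heterozygote cross gives a 1:2:1 phenotypic ratio.
A goodness-of-fit test with 3 phenotype classes has df = 3 − 1 = 2.

2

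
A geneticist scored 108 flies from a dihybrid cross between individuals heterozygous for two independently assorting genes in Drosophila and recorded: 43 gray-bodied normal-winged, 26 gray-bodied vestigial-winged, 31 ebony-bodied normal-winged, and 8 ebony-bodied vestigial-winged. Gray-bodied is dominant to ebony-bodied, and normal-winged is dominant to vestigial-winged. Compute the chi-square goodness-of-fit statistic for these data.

A dihybrid F₂ with independent assortment and complete dominance at both loci gives a 9:3:3:1 phenotypic ratio.
Total ratio parts = 16. Expected numbers out of 108:
  gray-bodied normal-winged: 108 × 9/16 = 60.75
  gray-bodied vestigial-winged: 108 × 3/16 = 20.25
  ebony-bodied normal-winged: 108 × 3/16 = 20.25
  ebony-bodied vestigial-winged: 108 × 1/16 = 6.75
χ² = Σ (O − E)² / E
  gray-bodied normal-winged: (43 − 60.75)² / 60.75 = 5.1862
  gray-bodied vestigial-winged: (26 − 20.25)² / 20.25 = 1.6327
  ebony-bodied normal-winged: (31 − 20.25)² / 20.25 = 5.7068
  ebony-bodied vestigial-winged: (8 − 6.75)² / 6.75 = 0.2315
χ² = 5.1862 + 1.6327 + 5.7068 + 0.2315 = 12.7572 ≈ 12.757

12.757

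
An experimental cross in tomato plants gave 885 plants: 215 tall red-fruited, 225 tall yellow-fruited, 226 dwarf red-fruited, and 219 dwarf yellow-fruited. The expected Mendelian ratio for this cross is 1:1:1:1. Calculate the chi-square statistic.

Under the 1:1:1:1 hypothesis (Σ ratio = 4, N = 885):
  tall red-fruited: 885 × 1/4 = 221.25
  tall yellow-fruited: 885 × 1/4 = 221.25
  dwarf red-fruited: 885 × 1/4 = 221.25
  dwarf yellow-fruited: 885 × 1/4 = 221.25
χ² = Σ (O − E)² / E
  tall red-fruited: (215 − 221.25)² / 221.25 = 0.1766
  tall yellow-fruited: (225 − 221.25)² / 221.25 = 0.0636
  dwarf red-fruited: (226 − 221.25)² / 221.25 = 0.1020
  dwarf yellow-fruited: (219 − 221.25)² / 221.25 = 0.0229
χ² = 0.1766 + 0.0636 + 0.1020 + 0.0229 = 0.3651 ≈ 0.365

0.365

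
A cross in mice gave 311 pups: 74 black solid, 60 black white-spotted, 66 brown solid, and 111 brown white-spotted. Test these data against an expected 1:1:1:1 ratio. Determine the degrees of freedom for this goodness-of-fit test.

3

A goodness-of-fit test with 4 phenotype classes has df = 4 − 1 = 3.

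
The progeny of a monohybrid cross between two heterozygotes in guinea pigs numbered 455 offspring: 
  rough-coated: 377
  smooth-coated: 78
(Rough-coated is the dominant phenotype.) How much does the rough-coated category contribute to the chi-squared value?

3.745

For a monohybrid cross between heterozygotes with complete dominance, the expected phenotypic ratio is 3:1.
The 3:1 ratio has 4 parts, so with N = 455 the expected counts are:
  rough-coated: 455 × 3/4 = 341.25
  smooth-coated: 455 × 1/4 = 113.75
Contribution of rough-coated: (377 − 341.25)² / 341.25 = 3.7452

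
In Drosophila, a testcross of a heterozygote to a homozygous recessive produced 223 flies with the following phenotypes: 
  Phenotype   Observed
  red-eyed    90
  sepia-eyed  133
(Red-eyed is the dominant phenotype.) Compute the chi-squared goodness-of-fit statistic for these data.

A testcross of a heterozygote (Aa × aa) gives a 1:1 phenotypic ratio.
Expected counts for N = 223 under a 1:1 ratio (total parts = 2):
  red-eyed: 223 × 1/2 = 111.5
  sepia-eyed: 223 × 1/2 = 111.5
χ² = Σ (O − E)² / E
  red-eyed: (90 − 111.5)² / 111.5 = 4.1457
  sepia-eyed: (133 − 111.5)² / 111.5 = 4.1457
χ² = 4.1457 + 4.1457 = 8.2914 ≈ 8.291

8.291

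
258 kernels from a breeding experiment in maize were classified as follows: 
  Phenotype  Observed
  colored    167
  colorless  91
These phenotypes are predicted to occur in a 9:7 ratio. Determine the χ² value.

Expected counts for N = 258 under a 9:7 ratio (total parts = 16):
  colored: 258 × 9/16 = 145.125
  colorless: 258 × 7/16 = 112.875
χ² = Σ (O − E)² / E
  colored: (167 − 145.125)² / 145.125 = 3.2973
  colorless: (91 − 112.875)² / 112.875 = 4.2393
χ² = 3.2973 + 4.2393 = 7.5366 ≈ 7.537

7.537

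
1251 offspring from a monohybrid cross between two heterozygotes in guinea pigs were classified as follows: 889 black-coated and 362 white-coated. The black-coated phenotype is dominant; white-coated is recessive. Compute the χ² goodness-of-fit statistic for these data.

10.341

For a monohybrid cross between heterozygotes with complete dominance, the expected phenotypic ratio is 3:1.
Total ratio parts = 4. Expected numbers out of 1251:
  black-coated: 1251 × 3/4 = 938.25
  white-coated: 1251 × 1/4 = 312.75
χ² = Σ (O − E)² / E
  black-coated: (889 − 938.25)² / 938.25 = 2.5852
  white-coated: (362 − 312.75)² / 312.75 = 7.7556
χ² = 2.5852 + 7.7556 = 10.3408 ≈ 10.341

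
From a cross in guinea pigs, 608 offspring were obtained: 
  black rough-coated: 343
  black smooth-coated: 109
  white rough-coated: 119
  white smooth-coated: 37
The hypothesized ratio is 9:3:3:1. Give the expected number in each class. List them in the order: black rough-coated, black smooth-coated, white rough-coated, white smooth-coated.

342, 114, 114, 38

Under the 9:3:3:1 hypothesis (Σ ratio = 16, N = 608):
  black rough-coated: 608 × 9/16 = 342
  black smooth-coated: 608 × 3/16 = 114
  white rough-coated: 608 × 3/16 = 114
  white smooth-coated: 608 × 1/16 = 38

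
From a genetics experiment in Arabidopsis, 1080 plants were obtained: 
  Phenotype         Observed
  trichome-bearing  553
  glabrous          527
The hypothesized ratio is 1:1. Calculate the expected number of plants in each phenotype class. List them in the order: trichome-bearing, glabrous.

Total ratio parts = 2. Expected numbers out of 1080:
  trichome-bearing: 1080 × 1/2 = 540
  glabrous: 1080 × 1/2 = 540

540, 540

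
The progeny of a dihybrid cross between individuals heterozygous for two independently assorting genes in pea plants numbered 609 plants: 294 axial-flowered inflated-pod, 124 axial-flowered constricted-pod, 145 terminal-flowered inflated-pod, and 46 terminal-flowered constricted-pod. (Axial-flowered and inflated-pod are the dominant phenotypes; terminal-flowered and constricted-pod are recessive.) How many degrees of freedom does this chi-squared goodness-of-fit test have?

A dihybrid F₂ with independent assortment and complete dominance at both loci gives a 9:3:3:1 phenotypic ratio.
A goodness-of-fit test with 4 phenotype classes has df = 4 − 1 = 3.

3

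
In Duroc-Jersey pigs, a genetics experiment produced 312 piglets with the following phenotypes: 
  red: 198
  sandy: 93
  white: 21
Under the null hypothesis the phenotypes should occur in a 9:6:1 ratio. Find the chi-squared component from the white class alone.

Expected counts for N = 312 under a 9:6:1 ratio (total parts = 16):
  red: 312 × 9/16 = 175.5
  sandy: 312 × 6/16 = 117
  white: 312 × 1/16 = 19.5
Contribution of white: (21 − 19.5)² / 19.5 = 0.1154

0.115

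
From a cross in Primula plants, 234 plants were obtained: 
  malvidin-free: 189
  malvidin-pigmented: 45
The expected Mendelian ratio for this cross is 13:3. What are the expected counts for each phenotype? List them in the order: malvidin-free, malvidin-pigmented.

190.125, 43.875

The 13:3 ratio has 16 parts, so with N = 234 the expected counts are:
  malvidin-free: 234 × 13/16 = 190.125
  malvidin-pigmented: 234 × 3/16 = 43.875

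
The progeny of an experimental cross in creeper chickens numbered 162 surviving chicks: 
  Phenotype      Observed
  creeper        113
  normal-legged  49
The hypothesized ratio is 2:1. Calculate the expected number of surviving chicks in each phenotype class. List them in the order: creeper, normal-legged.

The 2:1 ratio has 3 parts, so with N = 162 the expected counts are:
  creeper: 162 × 2/3 = 108
  normal-legged: 162 × 1/3 = 54

108, 54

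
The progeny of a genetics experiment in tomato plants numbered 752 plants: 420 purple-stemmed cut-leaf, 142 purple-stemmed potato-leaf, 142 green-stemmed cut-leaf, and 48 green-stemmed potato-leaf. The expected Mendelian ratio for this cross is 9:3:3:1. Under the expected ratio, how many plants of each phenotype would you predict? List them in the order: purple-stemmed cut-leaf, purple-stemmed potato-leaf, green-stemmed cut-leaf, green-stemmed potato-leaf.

423, 141, 141, 47

The 9:3:3:1 ratio has 16 parts, so with N = 752 the expected counts are:
  purple-stemmed cut-leaf: 752 × 9/16 = 423
  purple-stemmed potato-leaf: 752 × 3/16 = 141
  green-stemmed cut-leaf: 752 × 3/16 = 141
  green-stemmed potato-leaf: 752 × 1/16 = 47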